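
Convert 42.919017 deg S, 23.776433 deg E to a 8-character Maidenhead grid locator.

Offset from 180°W / 90°S: lon 203.77643°, lat 47.08098°.
Field (20°×10°, letters A–R): 203.77643/20 → 10 → K, 47.08098/10 → 4 → E; chars KE.
Square (2°×1°, digits 0–9): 3.77643/2 → 1, 7.08098/1 → 7; chars 17.
Subsquare (5′×2.5′, letters a–x): 1.77643/0.0833333 → 21 → v, 0.08098/0.0416667 → 1 → b; chars vb.
Extended square (30″×15″, digits 0–9): 0.02643/0.00833333 → 3, 0.03932/0.00416667 → 9; chars 39.

KE17vb39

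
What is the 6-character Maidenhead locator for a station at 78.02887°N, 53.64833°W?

GQ38ea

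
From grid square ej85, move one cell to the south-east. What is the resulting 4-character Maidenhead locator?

Longitude square 8; +1 → 9.
Latitude square 5; −1 → 4.

EJ94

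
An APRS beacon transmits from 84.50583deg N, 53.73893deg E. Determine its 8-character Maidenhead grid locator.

LR64um81

Shift to the Maidenhead origin (180°W, 90°S): lon 233.73893, lat 174.50583.
Field: 233.73893/20 → 11 → L, 174.50583/10 → 17 → R; chars LR.
Square: 13.73893/2 → 6, 4.50583/1 → 4; chars 64.
Subsquare: 1.73893/0.0833333 → 20 → u, 0.50583/0.0416667 → 12 → m; chars um.
Extended square: 0.07226/0.00833333 → 8, 0.00583/0.00416667 → 1; chars 81.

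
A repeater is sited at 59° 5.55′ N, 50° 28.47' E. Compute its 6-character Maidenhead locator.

Shift to the Maidenhead origin (180°W, 90°S): lon 230.4745, lat 149.0925.
Field (20°×10°, letters A–R): lon ⌊230.4745/20⌋ = 11 → L; lat ⌊149.0925/10⌋ = 14 → O.
Square (2°×1°, digits 0–9): lon ⌊10.4745/2⌋ = 5; lat ⌊9.0925/1⌋ = 9.
Subsquare (5′×2.5′, letters a–x): lon ⌊0.4745/0.0833333⌋ = 5 → f; lat ⌊0.0925/0.0416667⌋ = 2 → c.

LO59fc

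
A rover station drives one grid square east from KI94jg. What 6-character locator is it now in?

Longitude subsquare j = 9; +1 → 10 = k.
The latitude characters are unchanged.

KI94kg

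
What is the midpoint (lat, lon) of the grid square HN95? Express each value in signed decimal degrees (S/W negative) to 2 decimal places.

45.50, -21.00

Field H=7, N=13: +7·20° lon, +13·10° lat → SW at lon -40°, lat 40°.
Square 9, 5: +9·2° lon, +5·1° lat → SW at lon -22°, lat 45°.
Cell spans 2° lon × 1° lat. Centre is SW corner plus half of each.
latitude 45.50, longitude -21.00.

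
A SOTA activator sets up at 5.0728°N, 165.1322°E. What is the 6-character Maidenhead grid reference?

Offset from 180°W / 90°S: lon 345.1322°, lat 95.0728°.
Field: 345.1322/20 → 17 → R, 95.0728/10 → 9 → J; chars RJ.
Square: 5.1322/2 → 2, 5.0728/1 → 5; chars 25.
Subsquare: 1.1322/0.0833333 → 13 → n, 0.0728/0.0416667 → 1 → b; chars nb.

RJ25nb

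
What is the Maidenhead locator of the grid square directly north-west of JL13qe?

JL13pf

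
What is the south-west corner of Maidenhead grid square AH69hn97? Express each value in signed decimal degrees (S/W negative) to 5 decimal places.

Field A=0, H=7: +0·20° lon, +7·10° lat → SW at lon -180°, lat -20°.
Square 6, 9: +6·2° lon, +9·1° lat → SW at lon -168°, lat -11°.
Subsquare h=7, n=13: +7·0.0833333° lon, +13·0.0416667° lat → SW at lon -167.417°, lat -10.4583°.
Extended square 9, 7: +9·0.00833333° lon, +7·0.00416667° lat → SW at lon -167.342°, lat -10.4292°.
latitude -10.42917, longitude -167.34167.

-10.42917, -167.34167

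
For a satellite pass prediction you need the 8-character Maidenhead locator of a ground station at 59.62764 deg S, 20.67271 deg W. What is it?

HD90pi99

Offset from 180°W / 90°S: lon 159.32729°, lat 30.37236°.
Field: lon ⌊159.32729/20⌋ = 7 → H; lat ⌊30.37236/10⌋ = 3 → D.
Square: lon ⌊19.32729/2⌋ = 9; lat ⌊0.37236/1⌋ = 0.
Subsquare: lon ⌊1.32729/0.0833333⌋ = 15 → p; lat ⌊0.37236/0.0416667⌋ = 8 → i.
Extended square: lon ⌊0.07729/0.00833333⌋ = 9; lat ⌊0.03903/0.00416667⌋ = 9.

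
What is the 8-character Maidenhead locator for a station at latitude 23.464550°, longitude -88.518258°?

EL53rl71

Add 180° to longitude and 90° to latitude: 91.48174, 113.46455.
Field: lon ⌊91.48174/20⌋ = 4 → E; lat ⌊113.46455/10⌋ = 11 → L.
Square: lon ⌊11.48174/2⌋ = 5; lat ⌊3.46455/1⌋ = 3.
Subsquare: lon ⌊1.48174/0.0833333⌋ = 17 → r; lat ⌊0.46455/0.0416667⌋ = 11 → l.
Extended square: lon ⌊0.06508/0.00833333⌋ = 7; lat ⌊0.00622/0.00416667⌋ = 1.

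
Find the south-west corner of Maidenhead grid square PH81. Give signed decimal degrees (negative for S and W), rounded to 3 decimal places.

-19.000, 136.000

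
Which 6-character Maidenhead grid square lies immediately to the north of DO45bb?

DO45bc

Latitude subsquare b = 1; +1 → 2 = c.
The longitude characters are unchanged.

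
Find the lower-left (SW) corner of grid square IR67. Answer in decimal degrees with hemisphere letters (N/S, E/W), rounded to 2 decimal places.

87.00° N, 8.00° W

Field I=8, R=17: +8·20° lon, +17·10° lat → SW at lon -20°, lat 80°.
Square 6, 7: +6·2° lon, +7·1° lat → SW at lon -8°, lat 87°.
latitude 87.00° N, longitude 8.00° W.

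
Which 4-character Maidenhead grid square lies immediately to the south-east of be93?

Longitude square 9; +1 → 10, wraps to 0, carry into field.
Longitude field B = 1; +1 → 2 = C.
Latitude square 3; −1 → 2.

CE02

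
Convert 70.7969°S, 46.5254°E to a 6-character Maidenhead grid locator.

LB39ge

Shift to the Maidenhead origin (180°W, 90°S): lon 226.5254, lat 19.2031.
Field (20°×10°, letters A–R): 226.5254/20 → 11 → L, 19.2031/10 → 1 → B; chars LB.
Square (2°×1°, digits 0–9): 6.5254/2 → 3, 9.2031/1 → 9; chars 39.
Subsquare (5′×2.5′, letters a–x): 0.5254/0.0833333 → 6 → g, 0.2031/0.0416667 → 4 → e; chars ge.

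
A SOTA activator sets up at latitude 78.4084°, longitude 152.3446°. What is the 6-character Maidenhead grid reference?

QQ68ej

Offset from 180°W / 90°S: lon 332.3446°, lat 168.4084°.
Field: 332.3446/20 → 16 → Q, 168.4084/10 → 16 → Q; chars QQ.
Square: 12.3446/2 → 6, 8.4084/1 → 8; chars 68.
Subsquare: 0.3446/0.0833333 → 4 → e, 0.4084/0.0416667 → 9 → j; chars ej.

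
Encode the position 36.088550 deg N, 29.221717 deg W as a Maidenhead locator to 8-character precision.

Offset from 180°W / 90°S: lon 150.77828°, lat 126.08855°.
Field: lon ⌊150.77828/20⌋ = 7 → H; lat ⌊126.08855/10⌋ = 12 → M.
Square: lon ⌊10.77828/2⌋ = 5; lat ⌊6.08855/1⌋ = 6.
Subsquare: lon ⌊0.77828/0.0833333⌋ = 9 → j; lat ⌊0.08855/0.0416667⌋ = 2 → c.
Extended square: lon ⌊0.02828/0.00833333⌋ = 3; lat ⌊0.00522/0.00416667⌋ = 1.

HM56jc31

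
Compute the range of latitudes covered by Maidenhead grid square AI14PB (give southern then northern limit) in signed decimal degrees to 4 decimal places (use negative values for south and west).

Field A=0, I=8: +0·20° lon, +8·10° lat → SW at lon -180°, lat -10°.
Square 1, 4: +1·2° lon, +4·1° lat → SW at lon -178°, lat -6°.
Subsquare p=15, b=1: +15·0.0833333° lon, +1·0.0416667° lat → SW at lon -176.75°, lat -5.95833°.
Cell spans 0.0833333° lon × 0.0416667° lat.
south -5.9583, north -5.9167.

-5.9583, -5.9167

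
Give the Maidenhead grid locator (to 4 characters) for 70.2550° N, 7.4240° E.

Add 180° to longitude and 90° to latitude: 187.42, 160.25.
Field: 187.42/20 → 9 → J, 160.25/10 → 16 → Q; chars JQ.
Square: 7.42/2 → 3, 0.25/1 → 0; chars 30.

JQ30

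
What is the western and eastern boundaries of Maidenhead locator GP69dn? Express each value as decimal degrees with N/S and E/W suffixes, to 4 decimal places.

47.7500° W, 47.6667° W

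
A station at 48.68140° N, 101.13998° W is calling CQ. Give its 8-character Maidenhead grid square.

Add 180° to longitude and 90° to latitude: 78.86002, 138.68140.
Field: 78.86002/20 → 3 → D, 138.68140/10 → 13 → N; chars DN.
Square: 18.86002/2 → 9, 8.68140/1 → 8; chars 98.
Subsquare: 0.86002/0.0833333 → 10 → k, 0.68140/0.0416667 → 16 → q; chars kq.
Extended square: 0.02669/0.00833333 → 3, 0.01473/0.00416667 → 3; chars 33.

DN98kq33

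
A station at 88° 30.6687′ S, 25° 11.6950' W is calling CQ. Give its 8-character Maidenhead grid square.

Shift to the Maidenhead origin (180°W, 90°S): lon 154.80508, lat 1.48886.
Field: 154.80508/20 → 7 → H, 1.48886/10 → 0 → A; chars HA.
Square: 14.80508/2 → 7, 1.48886/1 → 1; chars 71.
Subsquare: 0.80508/0.0833333 → 9 → j, 0.48886/0.0416667 → 11 → l; chars jl.
Extended square: 0.05508/0.00833333 → 6, 0.03052/0.00416667 → 7; chars 67.

HA71jl67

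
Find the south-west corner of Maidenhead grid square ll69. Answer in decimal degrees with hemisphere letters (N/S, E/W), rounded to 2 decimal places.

29.00° N, 52.00° E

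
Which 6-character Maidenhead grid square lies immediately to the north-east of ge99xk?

HE09al

Longitude subsquare x = 23; +1 → 24, wraps to 0 = a, carry into square.
Longitude square 9; +1 → 10, wraps to 0, carry into field.
Longitude field G = 6; +1 → 7 = H.
Latitude subsquare k = 10; +1 → 11 = l.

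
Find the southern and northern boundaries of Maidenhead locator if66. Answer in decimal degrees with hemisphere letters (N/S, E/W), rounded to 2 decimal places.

34.00° S, 33.00° S

Field I=8, F=5: +8·20° lon, +5·10° lat → SW at lon -20°, lat -40°.
Square 6, 6: +6·2° lon, +6·1° lat → SW at lon -8°, lat -34°.
Cell spans 2° lon × 1° lat.
south 34.00° S, north 33.00° S.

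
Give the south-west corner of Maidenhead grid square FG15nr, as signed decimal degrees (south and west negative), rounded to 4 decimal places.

Field F=5, G=6: +5·20° lon, +6·10° lat → SW at lon -80°, lat -30°.
Square 1, 5: +1·2° lon, +5·1° lat → SW at lon -78°, lat -25°.
Subsquare n=13, r=17: +13·0.0833333° lon, +17·0.0416667° lat → SW at lon -76.9167°, lat -24.2917°.
latitude -24.2917, longitude -76.9167.

-24.2917, -76.9167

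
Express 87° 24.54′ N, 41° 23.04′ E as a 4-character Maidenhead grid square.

LR07

Shift to the Maidenhead origin (180°W, 90°S): lon 221.38, lat 177.41.
Field: lon ⌊221.38/20⌋ = 11 → L; lat ⌊177.41/10⌋ = 17 → R.
Square: lon ⌊1.38/2⌋ = 0; lat ⌊7.41/1⌋ = 7.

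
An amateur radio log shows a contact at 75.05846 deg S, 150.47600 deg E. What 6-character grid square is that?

Add 180° to longitude and 90° to latitude: 330.4760, 14.9415.
Field: lon ⌊330.4760/20⌋ = 16 → Q; lat ⌊14.9415/10⌋ = 1 → B.
Square: lon ⌊10.4760/2⌋ = 5; lat ⌊4.9415/1⌋ = 4.
Subsquare: lon ⌊0.4760/0.0833333⌋ = 5 → f; lat ⌊0.9415/0.0416667⌋ = 22 → w.

QB54fw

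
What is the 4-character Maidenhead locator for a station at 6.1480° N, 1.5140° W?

Offset from 180°W / 90°S: lon 178.49°, lat 96.15°.
Field (20°×10°, letters A–R): lon ⌊178.49/20⌋ = 8 → I; lat ⌊96.15/10⌋ = 9 → J.
Square (2°×1°, digits 0–9): lon ⌊18.49/2⌋ = 9; lat ⌊6.15/1⌋ = 6.

IJ96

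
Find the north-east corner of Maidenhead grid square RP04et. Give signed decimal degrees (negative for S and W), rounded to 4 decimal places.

64.8333, 160.4167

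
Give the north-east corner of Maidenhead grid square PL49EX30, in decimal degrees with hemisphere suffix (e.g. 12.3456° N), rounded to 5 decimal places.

Field P=15, L=11: +15·20° lon, +11·10° lat → SW at lon 120°, lat 20°.
Square 4, 9: +4·2° lon, +9·1° lat → SW at lon 128°, lat 29°.
Subsquare e=4, x=23: +4·0.0833333° lon, +23·0.0416667° lat → SW at lon 128.333°, lat 29.9583°.
Extended square 3, 0: +3·0.00833333° lon, +0·0.00416667° lat → SW at lon 128.358°, lat 29.9583°.
Cell spans 0.00833333° lon × 0.00416667° lat. NE corner is SW corner plus one full cell.
latitude 29.96250° N, longitude 128.36667° E.

29.96250° N, 128.36667° E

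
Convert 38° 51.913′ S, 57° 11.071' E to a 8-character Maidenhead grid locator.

LF81od22

Offset from 180°W / 90°S: lon 237.18452°, lat 51.13478°.
Field: 237.18452/20 → 11 → L, 51.13478/10 → 5 → F; chars LF.
Square: 17.18452/2 → 8, 1.13478/1 → 1; chars 81.
Subsquare: 1.18452/0.0833333 → 14 → o, 0.13478/0.0416667 → 3 → d; chars od.
Extended square: 0.01785/0.00833333 → 2, 0.00978/0.00416667 → 2; chars 22.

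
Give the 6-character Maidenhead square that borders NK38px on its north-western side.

Longitude subsquare p = 15; −1 → 14 = o.
Latitude subsquare x = 23; +1 → 24, wraps to 0 = a, carry into square.
Latitude square 8; +1 → 9.

NK39oa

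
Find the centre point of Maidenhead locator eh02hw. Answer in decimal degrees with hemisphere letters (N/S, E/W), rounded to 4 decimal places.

Field E=4, H=7: +4·20° lon, +7·10° lat → SW at lon -100°, lat -20°.
Square 0, 2: +0·2° lon, +2·1° lat → SW at lon -100°, lat -18°.
Subsquare h=7, w=22: +7·0.0833333° lon, +22·0.0416667° lat → SW at lon -99.4167°, lat -17.0833°.
Cell spans 0.0833333° lon × 0.0416667° lat. Centre is SW corner plus half of each.
latitude 17.0625° S, longitude 99.3750° W.

17.0625° S, 99.3750° W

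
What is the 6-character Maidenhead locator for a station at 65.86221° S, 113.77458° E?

Shift to the Maidenhead origin (180°W, 90°S): lon 293.7746, lat 24.1378.
Field: 293.7746/20 → 14 → O, 24.1378/10 → 2 → C; chars OC.
Square: 13.7746/2 → 6, 4.1378/1 → 4; chars 64.
Subsquare: 1.7746/0.0833333 → 21 → v, 0.1378/0.0416667 → 3 → d; chars vd.

OC64vd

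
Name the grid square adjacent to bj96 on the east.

CJ06

Longitude square 9; +1 → 10, wraps to 0, carry into field.
Longitude field B = 1; +1 → 2 = C.
The latitude characters are unchanged.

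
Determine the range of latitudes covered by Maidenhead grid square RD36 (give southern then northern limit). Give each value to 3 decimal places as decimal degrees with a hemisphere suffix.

Field R=17, D=3: +17·20° lon, +3·10° lat → SW at lon 160°, lat -60°.
Square 3, 6: +3·2° lon, +6·1° lat → SW at lon 166°, lat -54°.
Cell spans 2° lon × 1° lat.
south 54.000° S, north 53.000° S.

54.000° S, 53.000° S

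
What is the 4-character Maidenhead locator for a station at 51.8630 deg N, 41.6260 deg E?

LO01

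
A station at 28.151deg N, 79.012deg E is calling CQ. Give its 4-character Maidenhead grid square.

ML98

Add 180° to longitude and 90° to latitude: 259.01, 118.15.
Field: 259.01/20 → 12 → M, 118.15/10 → 11 → L; chars ML.
Square: 19.01/2 → 9, 8.15/1 → 8; chars 98.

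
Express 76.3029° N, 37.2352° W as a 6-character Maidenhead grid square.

HQ16jh

Offset from 180°W / 90°S: lon 142.7648°, lat 166.3029°.
Field: 142.7648/20 → 7 → H, 166.3029/10 → 16 → Q; chars HQ.
Square: 2.7648/2 → 1, 6.3029/1 → 6; chars 16.
Subsquare: 0.7648/0.0833333 → 9 → j, 0.3029/0.0416667 → 7 → h; chars jh.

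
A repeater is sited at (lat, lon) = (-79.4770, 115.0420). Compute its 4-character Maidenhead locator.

Offset from 180°W / 90°S: lon 295.04°, lat 10.52°.
Field: 295.04/20 → 14 → O, 10.52/10 → 1 → B; chars OB.
Square: 15.04/2 → 7, 0.52/1 → 0; chars 70.

OB70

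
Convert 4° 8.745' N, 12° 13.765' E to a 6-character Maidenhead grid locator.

Shift to the Maidenhead origin (180°W, 90°S): lon 192.2294, lat 94.1457.
Field: 192.2294/20 → 9 → J, 94.1457/10 → 9 → J; chars JJ.
Square: 12.2294/2 → 6, 4.1457/1 → 4; chars 64.
Subsquare: 0.2294/0.0833333 → 2 → c, 0.1457/0.0416667 → 3 → d; chars cd.

JJ64cd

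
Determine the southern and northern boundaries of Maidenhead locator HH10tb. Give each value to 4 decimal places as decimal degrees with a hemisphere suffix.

19.9583° S, 19.9167° S

Field H=7, H=7: +7·20° lon, +7·10° lat → SW at lon -40°, lat -20°.
Square 1, 0: +1·2° lon, +0·1° lat → SW at lon -38°, lat -20°.
Subsquare t=19, b=1: +19·0.0833333° lon, +1·0.0416667° lat → SW at lon -36.4167°, lat -19.9583°.
Cell spans 0.0833333° lon × 0.0416667° lat.
south 19.9583° S, north 19.9167° S.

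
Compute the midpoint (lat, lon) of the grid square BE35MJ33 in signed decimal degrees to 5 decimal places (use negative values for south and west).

-44.61042, -152.97083

Field B=1, E=4: +1·20° lon, +4·10° lat → SW at lon -160°, lat -50°.
Square 3, 5: +3·2° lon, +5·1° lat → SW at lon -154°, lat -45°.
Subsquare m=12, j=9: +12·0.0833333° lon, +9·0.0416667° lat → SW at lon -153°, lat -44.625°.
Extended square 3, 3: +3·0.00833333° lon, +3·0.00416667° lat → SW at lon -152.975°, lat -44.6125°.
Cell spans 0.00833333° lon × 0.00416667° lat. Centre is SW corner plus half of each.
latitude -44.61042, longitude -152.97083.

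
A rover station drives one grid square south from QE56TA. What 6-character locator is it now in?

QE55tx

Latitude subsquare a = 0; −1 → -1, wraps to 23 = x, carry into square.
Latitude square 6; −1 → 5.
The longitude characters are unchanged.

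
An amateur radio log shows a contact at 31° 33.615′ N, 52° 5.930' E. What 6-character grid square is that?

Offset from 180°W / 90°S: lon 232.0988°, lat 121.5602°.
Field: 232.0988/20 → 11 → L, 121.5602/10 → 12 → M; chars LM.
Square: 12.0988/2 → 6, 1.5602/1 → 1; chars 61.
Subsquare: 0.0988/0.0833333 → 1 → b, 0.5602/0.0416667 → 13 → n; chars bn.

LM61bn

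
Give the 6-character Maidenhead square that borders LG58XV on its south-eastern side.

Longitude subsquare x = 23; +1 → 24, wraps to 0 = a, carry into square.
Longitude square 5; +1 → 6.
Latitude subsquare v = 21; −1 → 20 = u.

LG68au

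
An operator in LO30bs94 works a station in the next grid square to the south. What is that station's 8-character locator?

LO30bs93

Latitude extended square 4; −1 → 3.
The longitude characters are unchanged.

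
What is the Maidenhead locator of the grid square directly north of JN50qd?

JN50qe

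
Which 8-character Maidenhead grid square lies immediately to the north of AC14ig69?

AC14ih60

Latitude extended square 9; +1 → 10, wraps to 0, carry into subsquare.
Latitude subsquare g = 6; +1 → 7 = h.
The longitude characters are unchanged.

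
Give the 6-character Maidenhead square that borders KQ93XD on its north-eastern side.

Longitude subsquare x = 23; +1 → 24, wraps to 0 = a, carry into square.
Longitude square 9; +1 → 10, wraps to 0, carry into field.
Longitude field K = 10; +1 → 11 = L.
Latitude subsquare d = 3; +1 → 4 = e.

LQ03ae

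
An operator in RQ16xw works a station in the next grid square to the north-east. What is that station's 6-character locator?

Longitude subsquare x = 23; +1 → 24, wraps to 0 = a, carry into square.
Longitude square 1; +1 → 2.
Latitude subsquare w = 22; +1 → 23 = x.

RQ26ax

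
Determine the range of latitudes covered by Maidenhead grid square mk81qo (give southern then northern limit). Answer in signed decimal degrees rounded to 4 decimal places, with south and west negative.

11.5833, 11.6250

Field M=12, K=10: +12·20° lon, +10·10° lat → SW at lon 60°, lat 10°.
Square 8, 1: +8·2° lon, +1·1° lat → SW at lon 76°, lat 11°.
Subsquare q=16, o=14: +16·0.0833333° lon, +14·0.0416667° lat → SW at lon 77.3333°, lat 11.5833°.
Cell spans 0.0833333° lon × 0.0416667° lat.
south 11.5833, north 11.6250.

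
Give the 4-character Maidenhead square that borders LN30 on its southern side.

LM39

Latitude square 0; −1 → -1, wraps to 9, carry into field.
Latitude field N = 13; −1 → 12 = M.
The longitude characters are unchanged.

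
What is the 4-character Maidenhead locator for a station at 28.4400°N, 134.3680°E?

Shift to the Maidenhead origin (180°W, 90°S): lon 314.37, lat 118.44.
Field: 314.37/20 → 15 → P, 118.44/10 → 11 → L; chars PL.
Square: 14.37/2 → 7, 8.44/1 → 8; chars 78.

PL78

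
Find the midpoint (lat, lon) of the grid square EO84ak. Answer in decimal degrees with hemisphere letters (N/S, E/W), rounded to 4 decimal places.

54.4375° N, 83.9583° W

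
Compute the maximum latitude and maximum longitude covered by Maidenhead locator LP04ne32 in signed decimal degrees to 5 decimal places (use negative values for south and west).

64.17917, 41.11667

Field L=11, P=15: +11·20° lon, +15·10° lat → SW at lon 40°, lat 60°.
Square 0, 4: +0·2° lon, +4·1° lat → SW at lon 40°, lat 64°.
Subsquare n=13, e=4: +13·0.0833333° lon, +4·0.0416667° lat → SW at lon 41.0833°, lat 64.1667°.
Extended square 3, 2: +3·0.00833333° lon, +2·0.00416667° lat → SW at lon 41.1083°, lat 64.175°.
Cell spans 0.00833333° lon × 0.00416667° lat. NE corner is SW corner plus one full cell.
latitude 64.17917, longitude 41.11667.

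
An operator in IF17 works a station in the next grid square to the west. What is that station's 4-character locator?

IF07

Longitude square 1; −1 → 0.
The latitude characters are unchanged.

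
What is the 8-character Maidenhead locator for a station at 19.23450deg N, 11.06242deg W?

IK49lf26

Add 180° to longitude and 90° to latitude: 168.93758, 109.23450.
Field: 168.93758/20 → 8 → I, 109.23450/10 → 10 → K; chars IK.
Square: 8.93758/2 → 4, 9.23450/1 → 9; chars 49.
Subsquare: 0.93758/0.0833333 → 11 → l, 0.23450/0.0416667 → 5 → f; chars lf.
Extended square: 0.02091/0.00833333 → 2, 0.02617/0.00416667 → 6; chars 26.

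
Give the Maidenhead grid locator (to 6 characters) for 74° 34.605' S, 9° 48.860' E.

Add 180° to longitude and 90° to latitude: 189.8143, 15.4232.
Field: lon ⌊189.8143/20⌋ = 9 → J; lat ⌊15.4232/10⌋ = 1 → B.
Square: lon ⌊9.8143/2⌋ = 4; lat ⌊5.4232/1⌋ = 5.
Subsquare: lon ⌊1.8143/0.0833333⌋ = 21 → v; lat ⌊0.4232/0.0416667⌋ = 10 → k.

JB45vk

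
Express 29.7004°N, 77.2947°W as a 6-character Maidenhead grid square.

FL19iq

Add 180° to longitude and 90° to latitude: 102.7053, 119.7004.
Field: 102.7053/20 → 5 → F, 119.7004/10 → 11 → L; chars FL.
Square: 2.7053/2 → 1, 9.7004/1 → 9; chars 19.
Subsquare: 0.7053/0.0833333 → 8 → i, 0.7004/0.0416667 → 16 → q; chars iq.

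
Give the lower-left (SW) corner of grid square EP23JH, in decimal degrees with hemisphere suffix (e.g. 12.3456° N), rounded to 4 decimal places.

63.2917° N, 95.2500° W

Field E=4, P=15: +4·20° lon, +15·10° lat → SW at lon -100°, lat 60°.
Square 2, 3: +2·2° lon, +3·1° lat → SW at lon -96°, lat 63°.
Subsquare j=9, h=7: +9·0.0833333° lon, +7·0.0416667° lat → SW at lon -95.25°, lat 63.2917°.
latitude 63.2917° N, longitude 95.2500° W.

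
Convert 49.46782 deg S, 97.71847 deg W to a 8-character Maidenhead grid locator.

EE10dm37

Add 180° to longitude and 90° to latitude: 82.28153, 40.53218.
Field (20°×10°, letters A–R): 82.28153/20 → 4 → E, 40.53218/10 → 4 → E; chars EE.
Square (2°×1°, digits 0–9): 2.28153/2 → 1, 0.53218/1 → 0; chars 10.
Subsquare (5′×2.5′, letters a–x): 0.28153/0.0833333 → 3 → d, 0.53218/0.0416667 → 12 → m; chars dm.
Extended square (30″×15″, digits 0–9): 0.03153/0.00833333 → 3, 0.03218/0.00416667 → 7; chars 37.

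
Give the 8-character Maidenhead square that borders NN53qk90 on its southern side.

NN53qj99

Latitude extended square 0; −1 → -1, wraps to 9, carry into subsquare.
Latitude subsquare k = 10; −1 → 9 = j.
The longitude characters are unchanged.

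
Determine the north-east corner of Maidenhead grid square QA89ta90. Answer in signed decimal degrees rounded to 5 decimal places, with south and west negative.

-80.99583, 157.66667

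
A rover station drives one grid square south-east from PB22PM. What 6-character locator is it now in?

Longitude subsquare p = 15; +1 → 16 = q.
Latitude subsquare m = 12; −1 → 11 = l.

PB22ql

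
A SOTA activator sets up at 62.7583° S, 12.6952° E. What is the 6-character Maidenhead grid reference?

Offset from 180°W / 90°S: lon 192.6952°, lat 27.2417°.
Field: lon ⌊192.6952/20⌋ = 9 → J; lat ⌊27.2417/10⌋ = 2 → C.
Square: lon ⌊12.6952/2⌋ = 6; lat ⌊7.2417/1⌋ = 7.
Subsquare: lon ⌊0.6952/0.0833333⌋ = 8 → i; lat ⌊0.2417/0.0416667⌋ = 5 → f.

JC67if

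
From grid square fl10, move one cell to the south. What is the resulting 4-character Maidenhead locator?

FK19

Latitude square 0; −1 → -1, wraps to 9, carry into field.
Latitude field L = 11; −1 → 10 = K.
The longitude characters are unchanged.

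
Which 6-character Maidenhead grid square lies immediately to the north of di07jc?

Latitude subsquare c = 2; +1 → 3 = d.
The longitude characters are unchanged.

DI07jd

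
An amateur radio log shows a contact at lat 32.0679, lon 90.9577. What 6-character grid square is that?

NM52lb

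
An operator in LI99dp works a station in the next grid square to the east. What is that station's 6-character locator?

LI99ep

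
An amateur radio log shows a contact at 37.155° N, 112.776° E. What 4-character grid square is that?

OM67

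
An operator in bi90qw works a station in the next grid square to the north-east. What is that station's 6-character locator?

Longitude subsquare q = 16; +1 → 17 = r.
Latitude subsquare w = 22; +1 → 23 = x.

BI90rx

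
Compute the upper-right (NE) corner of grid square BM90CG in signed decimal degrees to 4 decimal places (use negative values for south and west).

30.2917, -141.7500

Field B=1, M=12: +1·20° lon, +12·10° lat → SW at lon -160°, lat 30°.
Square 9, 0: +9·2° lon, +0·1° lat → SW at lon -142°, lat 30°.
Subsquare c=2, g=6: +2·0.0833333° lon, +6·0.0416667° lat → SW at lon -141.833°, lat 30.25°.
Cell spans 0.0833333° lon × 0.0416667° lat. NE corner is SW corner plus one full cell.
latitude 30.2917, longitude -141.7500.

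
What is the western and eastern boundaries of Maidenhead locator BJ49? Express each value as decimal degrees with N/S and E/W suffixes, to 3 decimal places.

152.000° W, 150.000° W

Field B=1, J=9: +1·20° lon, +9·10° lat → SW at lon -160°, lat 0°.
Square 4, 9: +4·2° lon, +9·1° lat → SW at lon -152°, lat 9°.
Cell spans 2° lon × 1° lat.
west 152.000° W, east 150.000° W.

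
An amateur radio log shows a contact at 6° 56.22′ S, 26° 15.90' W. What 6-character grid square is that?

HI63ub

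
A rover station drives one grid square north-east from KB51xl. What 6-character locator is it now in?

KB61am

Longitude subsquare x = 23; +1 → 24, wraps to 0 = a, carry into square.
Longitude square 5; +1 → 6.
Latitude subsquare l = 11; +1 → 12 = m.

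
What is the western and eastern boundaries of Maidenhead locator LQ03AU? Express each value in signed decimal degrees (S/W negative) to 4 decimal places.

40.0000, 40.0833

Field L=11, Q=16: +11·20° lon, +16·10° lat → SW at lon 40°, lat 70°.
Square 0, 3: +0·2° lon, +3·1° lat → SW at lon 40°, lat 73°.
Subsquare a=0, u=20: +0·0.0833333° lon, +20·0.0416667° lat → SW at lon 40°, lat 73.8333°.
Cell spans 0.0833333° lon × 0.0416667° lat.
west 40.0000, east 40.0833.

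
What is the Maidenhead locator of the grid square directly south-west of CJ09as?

Longitude subsquare a = 0; −1 → -1, wraps to 23 = x, carry into square.
Longitude square 0; −1 → -1, wraps to 9, carry into field.
Longitude field C = 2; −1 → 1 = B.
Latitude subsquare s = 18; −1 → 17 = r.

BJ99xr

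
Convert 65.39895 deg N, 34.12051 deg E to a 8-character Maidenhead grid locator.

Offset from 180°W / 90°S: lon 214.12051°, lat 155.39895°.
Field: 214.12051/20 → 10 → K, 155.39895/10 → 15 → P; chars KP.
Square: 14.12051/2 → 7, 5.39895/1 → 5; chars 75.
Subsquare: 0.12051/0.0833333 → 1 → b, 0.39895/0.0416667 → 9 → j; chars bj.
Extended square: 0.03718/0.00833333 → 4, 0.02395/0.00416667 → 5; chars 45.

KP75bj45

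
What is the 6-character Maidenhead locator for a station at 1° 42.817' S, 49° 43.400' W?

Offset from 180°W / 90°S: lon 130.2767°, lat 88.2864°.
Field (20°×10°, letters A–R): 130.2767/20 → 6 → G, 88.2864/10 → 8 → I; chars GI.
Square (2°×1°, digits 0–9): 10.2767/2 → 5, 8.2864/1 → 8; chars 58.
Subsquare (5′×2.5′, letters a–x): 0.2767/0.0833333 → 3 → d, 0.2864/0.0416667 → 6 → g; chars dg.

GI58dg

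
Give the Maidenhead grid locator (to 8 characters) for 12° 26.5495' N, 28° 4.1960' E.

KK42ak86

Shift to the Maidenhead origin (180°W, 90°S): lon 208.06993, lat 102.44249.
Field: 208.06993/20 → 10 → K, 102.44249/10 → 10 → K; chars KK.
Square: 8.06993/2 → 4, 2.44249/1 → 2; chars 42.
Subsquare: 0.06993/0.0833333 → 0 → a, 0.44249/0.0416667 → 10 → k; chars ak.
Extended square: 0.06993/0.00833333 → 8, 0.02583/0.00416667 → 6; chars 86.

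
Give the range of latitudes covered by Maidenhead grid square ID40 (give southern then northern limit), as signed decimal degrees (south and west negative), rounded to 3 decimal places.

-60.000, -59.000

Field I=8, D=3: +8·20° lon, +3·10° lat → SW at lon -20°, lat -60°.
Square 4, 0: +4·2° lon, +0·1° lat → SW at lon -12°, lat -60°.
Cell spans 2° lon × 1° lat.
south -60.000, north -59.000.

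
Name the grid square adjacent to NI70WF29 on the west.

NI70wf19

Longitude extended square 2; −1 → 1.
The latitude characters are unchanged.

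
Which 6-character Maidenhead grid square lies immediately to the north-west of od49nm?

Longitude subsquare n = 13; −1 → 12 = m.
Latitude subsquare m = 12; +1 → 13 = n.

OD49mn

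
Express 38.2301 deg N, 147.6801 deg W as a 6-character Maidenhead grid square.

Offset from 180°W / 90°S: lon 32.3199°, lat 128.2301°.
Field: lon ⌊32.3199/20⌋ = 1 → B; lat ⌊128.2301/10⌋ = 12 → M.
Square: lon ⌊12.3199/2⌋ = 6; lat ⌊8.2301/1⌋ = 8.
Subsquare: lon ⌊0.3199/0.0833333⌋ = 3 → d; lat ⌊0.2301/0.0416667⌋ = 5 → f.

BM68df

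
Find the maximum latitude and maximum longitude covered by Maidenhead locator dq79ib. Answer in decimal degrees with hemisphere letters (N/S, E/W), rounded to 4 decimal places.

79.0833° N, 105.2500° W

Field D=3, Q=16: +3·20° lon, +16·10° lat → SW at lon -120°, lat 70°.
Square 7, 9: +7·2° lon, +9·1° lat → SW at lon -106°, lat 79°.
Subsquare i=8, b=1: +8·0.0833333° lon, +1·0.0416667° lat → SW at lon -105.333°, lat 79.0417°.
Cell spans 0.0833333° lon × 0.0416667° lat. NE corner is SW corner plus one full cell.
latitude 79.0833° N, longitude 105.2500° W.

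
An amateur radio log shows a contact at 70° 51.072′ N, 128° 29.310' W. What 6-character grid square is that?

Shift to the Maidenhead origin (180°W, 90°S): lon 51.5115, lat 160.8512.
Field: 51.5115/20 → 2 → C, 160.8512/10 → 16 → Q; chars CQ.
Square: 11.5115/2 → 5, 0.8512/1 → 0; chars 50.
Subsquare: 1.5115/0.0833333 → 18 → s, 0.8512/0.0416667 → 20 → u; chars su.

CQ50su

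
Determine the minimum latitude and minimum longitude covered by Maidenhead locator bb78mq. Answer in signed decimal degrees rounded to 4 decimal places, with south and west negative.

Field B=1, B=1: +1·20° lon, +1·10° lat → SW at lon -160°, lat -80°.
Square 7, 8: +7·2° lon, +8·1° lat → SW at lon -146°, lat -72°.
Subsquare m=12, q=16: +12·0.0833333° lon, +16·0.0416667° lat → SW at lon -145°, lat -71.3333°.
latitude -71.3333, longitude -145.0000.

-71.3333, -145.0000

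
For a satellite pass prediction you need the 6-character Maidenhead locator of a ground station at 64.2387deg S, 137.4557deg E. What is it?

PC85rs

Shift to the Maidenhead origin (180°W, 90°S): lon 317.4557, lat 25.7613.
Field: lon ⌊317.4557/20⌋ = 15 → P; lat ⌊25.7613/10⌋ = 2 → C.
Square: lon ⌊17.4557/2⌋ = 8; lat ⌊5.7613/1⌋ = 5.
Subsquare: lon ⌊1.4557/0.0833333⌋ = 17 → r; lat ⌊0.7613/0.0416667⌋ = 18 → s.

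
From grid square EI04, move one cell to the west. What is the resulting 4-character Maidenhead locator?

DI94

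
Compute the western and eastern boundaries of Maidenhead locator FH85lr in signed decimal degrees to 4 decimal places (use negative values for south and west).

-63.0833, -63.0000

Field F=5, H=7: +5·20° lon, +7·10° lat → SW at lon -80°, lat -20°.
Square 8, 5: +8·2° lon, +5·1° lat → SW at lon -64°, lat -15°.
Subsquare l=11, r=17: +11·0.0833333° lon, +17·0.0416667° lat → SW at lon -63.0833°, lat -14.2917°.
Cell spans 0.0833333° lon × 0.0416667° lat.
west -63.0833, east -63.0000.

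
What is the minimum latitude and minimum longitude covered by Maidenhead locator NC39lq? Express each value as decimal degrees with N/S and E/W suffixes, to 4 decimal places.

60.3333° S, 86.9167° E

Field N=13, C=2: +13·20° lon, +2·10° lat → SW at lon 80°, lat -70°.
Square 3, 9: +3·2° lon, +9·1° lat → SW at lon 86°, lat -61°.
Subsquare l=11, q=16: +11·0.0833333° lon, +16·0.0416667° lat → SW at lon 86.9167°, lat -60.3333°.
latitude 60.3333° S, longitude 86.9167° E.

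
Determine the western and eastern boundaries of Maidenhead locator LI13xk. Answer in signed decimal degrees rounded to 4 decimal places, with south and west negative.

Field L=11, I=8: +11·20° lon, +8·10° lat → SW at lon 40°, lat -10°.
Square 1, 3: +1·2° lon, +3·1° lat → SW at lon 42°, lat -7°.
Subsquare x=23, k=10: +23·0.0833333° lon, +10·0.0416667° lat → SW at lon 43.9167°, lat -6.58333°.
Cell spans 0.0833333° lon × 0.0416667° lat.
west 43.9167, east 44.0000.

43.9167, 44.0000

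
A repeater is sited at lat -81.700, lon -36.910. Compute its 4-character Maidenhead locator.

HA18

Shift to the Maidenhead origin (180°W, 90°S): lon 143.09, lat 8.30.
Field: 143.09/20 → 7 → H, 8.30/10 → 0 → A; chars HA.
Square: 3.09/2 → 1, 8.30/1 → 8; chars 18.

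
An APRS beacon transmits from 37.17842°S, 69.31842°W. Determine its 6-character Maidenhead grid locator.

Offset from 180°W / 90°S: lon 110.6816°, lat 52.8216°.
Field: 110.6816/20 → 5 → F, 52.8216/10 → 5 → F; chars FF.
Square: 10.6816/2 → 5, 2.8216/1 → 2; chars 52.
Subsquare: 0.6816/0.0833333 → 8 → i, 0.8216/0.0416667 → 19 → t; chars it.

FF52it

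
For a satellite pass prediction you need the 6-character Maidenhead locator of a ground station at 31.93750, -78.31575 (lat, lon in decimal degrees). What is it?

FM01uw

Shift to the Maidenhead origin (180°W, 90°S): lon 101.6843, lat 121.9375.
Field: lon ⌊101.6843/20⌋ = 5 → F; lat ⌊121.9375/10⌋ = 12 → M.
Square: lon ⌊1.6843/2⌋ = 0; lat ⌊1.9375/1⌋ = 1.
Subsquare: lon ⌊1.6843/0.0833333⌋ = 20 → u; lat ⌊0.9375/0.0416667⌋ = 22 → w.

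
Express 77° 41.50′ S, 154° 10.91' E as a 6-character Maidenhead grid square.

QB72ch

Shift to the Maidenhead origin (180°W, 90°S): lon 334.1818, lat 12.3083.
Field: lon ⌊334.1818/20⌋ = 16 → Q; lat ⌊12.3083/10⌋ = 1 → B.
Square: lon ⌊14.1818/2⌋ = 7; lat ⌊2.3083/1⌋ = 2.
Subsquare: lon ⌊0.1818/0.0833333⌋ = 2 → c; lat ⌊0.3083/0.0416667⌋ = 7 → h.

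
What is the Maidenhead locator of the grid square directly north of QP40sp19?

QP40sq10

Latitude extended square 9; +1 → 10, wraps to 0, carry into subsquare.
Latitude subsquare p = 15; +1 → 16 = q.
The longitude characters are unchanged.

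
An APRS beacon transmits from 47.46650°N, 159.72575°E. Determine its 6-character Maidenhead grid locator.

QN97ul

Add 180° to longitude and 90° to latitude: 339.7258, 137.4665.
Field (20°×10°, letters A–R): lon ⌊339.7258/20⌋ = 16 → Q; lat ⌊137.4665/10⌋ = 13 → N.
Square (2°×1°, digits 0–9): lon ⌊19.7258/2⌋ = 9; lat ⌊7.4665/1⌋ = 7.
Subsquare (5′×2.5′, letters a–x): lon ⌊1.7258/0.0833333⌋ = 20 → u; lat ⌊0.4665/0.0416667⌋ = 11 → l.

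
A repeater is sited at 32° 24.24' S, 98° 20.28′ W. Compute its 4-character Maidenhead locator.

Offset from 180°W / 90°S: lon 81.66°, lat 57.60°.
Field: lon ⌊81.66/20⌋ = 4 → E; lat ⌊57.60/10⌋ = 5 → F.
Square: lon ⌊1.66/2⌋ = 0; lat ⌊7.60/1⌋ = 7.

EF07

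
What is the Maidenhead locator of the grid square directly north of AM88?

AM89

Latitude square 8; +1 → 9.
The longitude characters are unchanged.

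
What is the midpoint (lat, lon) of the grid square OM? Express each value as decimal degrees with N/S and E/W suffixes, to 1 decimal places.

Field O=14, M=12: +14·20° lon, +12·10° lat → SW at lon 100°, lat 30°.
Cell spans 20° lon × 10° lat. Centre is SW corner plus half of each.
latitude 35.0° N, longitude 110.0° E.

35.0° N, 110.0° E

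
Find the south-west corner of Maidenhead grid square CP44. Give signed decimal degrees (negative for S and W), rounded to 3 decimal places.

64.000, -132.000

Field C=2, P=15: +2·20° lon, +15·10° lat → SW at lon -140°, lat 60°.
Square 4, 4: +4·2° lon, +4·1° lat → SW at lon -132°, lat 64°.
latitude 64.000, longitude -132.000.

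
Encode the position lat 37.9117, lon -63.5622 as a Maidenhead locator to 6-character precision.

FM87fv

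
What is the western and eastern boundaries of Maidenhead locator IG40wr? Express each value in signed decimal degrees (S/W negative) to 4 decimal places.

Field I=8, G=6: +8·20° lon, +6·10° lat → SW at lon -20°, lat -30°.
Square 4, 0: +4·2° lon, +0·1° lat → SW at lon -12°, lat -30°.
Subsquare w=22, r=17: +22·0.0833333° lon, +17·0.0416667° lat → SW at lon -10.1667°, lat -29.2917°.
Cell spans 0.0833333° lon × 0.0416667° lat.
west -10.1667, east -10.0833.

-10.1667, -10.0833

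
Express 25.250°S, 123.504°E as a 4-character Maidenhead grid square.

Add 180° to longitude and 90° to latitude: 303.50, 64.75.
Field (20°×10°, letters A–R): 303.50/20 → 15 → P, 64.75/10 → 6 → G; chars PG.
Square (2°×1°, digits 0–9): 3.50/2 → 1, 4.75/1 → 4; chars 14.

PG14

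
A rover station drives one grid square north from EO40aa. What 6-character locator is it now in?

EO40ab

Latitude subsquare a = 0; +1 → 1 = b.
The longitude characters are unchanged.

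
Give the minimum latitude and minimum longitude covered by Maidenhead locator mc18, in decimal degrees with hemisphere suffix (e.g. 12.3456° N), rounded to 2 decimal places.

62.00° S, 62.00° E

Field M=12, C=2: +12·20° lon, +2·10° lat → SW at lon 60°, lat -70°.
Square 1, 8: +1·2° lon, +8·1° lat → SW at lon 62°, lat -62°.
latitude 62.00° S, longitude 62.00° E.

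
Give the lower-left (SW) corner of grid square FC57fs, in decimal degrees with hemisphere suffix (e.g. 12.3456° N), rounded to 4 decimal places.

62.2500° S, 69.5833° W

Field F=5, C=2: +5·20° lon, +2·10° lat → SW at lon -80°, lat -70°.
Square 5, 7: +5·2° lon, +7·1° lat → SW at lon -70°, lat -63°.
Subsquare f=5, s=18: +5·0.0833333° lon, +18·0.0416667° lat → SW at lon -69.5833°, lat -62.25°.
latitude 62.2500° S, longitude 69.5833° W.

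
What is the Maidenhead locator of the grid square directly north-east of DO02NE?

Longitude subsquare n = 13; +1 → 14 = o.
Latitude subsquare e = 4; +1 → 5 = f.

DO02of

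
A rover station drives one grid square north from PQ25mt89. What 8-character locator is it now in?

PQ25mu80

Latitude extended square 9; +1 → 10, wraps to 0, carry into subsquare.
Latitude subsquare t = 19; +1 → 20 = u.
The longitude characters are unchanged.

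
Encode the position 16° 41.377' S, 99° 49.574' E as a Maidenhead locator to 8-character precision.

Shift to the Maidenhead origin (180°W, 90°S): lon 279.82623, lat 73.31038.
Field: lon ⌊279.82623/20⌋ = 13 → N; lat ⌊73.31038/10⌋ = 7 → H.
Square: lon ⌊19.82623/2⌋ = 9; lat ⌊3.31038/1⌋ = 3.
Subsquare: lon ⌊1.82623/0.0833333⌋ = 21 → v; lat ⌊0.31038/0.0416667⌋ = 7 → h.
Extended square: lon ⌊0.07623/0.00833333⌋ = 9; lat ⌊0.01872/0.00416667⌋ = 4.

NH93vh94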